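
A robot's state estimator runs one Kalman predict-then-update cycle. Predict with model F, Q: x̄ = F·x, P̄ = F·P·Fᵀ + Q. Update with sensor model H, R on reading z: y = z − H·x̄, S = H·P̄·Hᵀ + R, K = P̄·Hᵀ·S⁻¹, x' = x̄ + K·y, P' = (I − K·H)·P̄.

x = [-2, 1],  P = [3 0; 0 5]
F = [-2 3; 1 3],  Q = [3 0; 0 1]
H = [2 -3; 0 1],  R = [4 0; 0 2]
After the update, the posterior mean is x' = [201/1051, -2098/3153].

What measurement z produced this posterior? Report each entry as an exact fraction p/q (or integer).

z = [2, -1]

x̄ = F·x = [7, 1]
P̄ = F·P·Fᵀ + Q = [60 39; 39 49]
S = H·P̄·Hᵀ + R = [217 -69; -69 51]
K = P̄·Hᵀ·S⁻¹ = [474/1051 1445/1051; -23/1051 2936/3153]
x' − x̄ = [-7156/1051, -5251/3153] = K·y
y = (KᵀK)⁻¹·Kᵀ·(x' − x̄) = [-9, -2]
z = y + H·x̄ = [-9, -2] + [11, 1] = [2, -1]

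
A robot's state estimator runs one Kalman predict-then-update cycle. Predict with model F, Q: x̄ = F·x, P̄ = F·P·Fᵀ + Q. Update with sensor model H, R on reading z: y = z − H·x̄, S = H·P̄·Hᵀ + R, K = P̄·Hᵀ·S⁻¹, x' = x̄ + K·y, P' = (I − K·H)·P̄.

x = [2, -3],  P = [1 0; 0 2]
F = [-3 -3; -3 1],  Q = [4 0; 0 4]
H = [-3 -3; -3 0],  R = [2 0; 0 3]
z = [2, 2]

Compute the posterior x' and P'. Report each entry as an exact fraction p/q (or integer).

x' = [-2645/6484, -2553/6484]
P' = [2083/6484 -2049/6484; -2049/6484 3435/6484]

x̄ = F·x = [3, -9]
P̄ = F·P·Fᵀ + Q = [31 3; 3 15]
y = z − H·x̄ = [-16, 11]
S = H·P̄·Hᵀ + R = [470 306; 306 282]
K = P̄·Hᵀ·S⁻¹ = [-51/6484 -2083/6484; -2079/6484 2049/6484]
x' = x̄ + K·y = [-2645/6484, -2553/6484]
P' = (I − K·H)·P̄ = [2083/6484 -2049/6484; -2049/6484 3435/6484]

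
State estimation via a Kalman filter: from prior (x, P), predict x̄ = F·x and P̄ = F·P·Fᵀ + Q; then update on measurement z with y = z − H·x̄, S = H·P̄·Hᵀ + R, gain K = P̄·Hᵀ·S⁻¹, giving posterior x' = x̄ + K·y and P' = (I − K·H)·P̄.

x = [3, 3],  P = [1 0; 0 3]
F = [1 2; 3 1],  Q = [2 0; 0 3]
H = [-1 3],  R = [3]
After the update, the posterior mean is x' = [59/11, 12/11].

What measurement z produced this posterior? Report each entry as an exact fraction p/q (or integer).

z = [-3]

x̄ = F·x = [9, 12]
P̄ = F·P·Fᵀ + Q = [15 9; 9 15]
S = H·P̄·Hᵀ + R = [99]
K = P̄·Hᵀ·S⁻¹ = [4/33; 4/11]
x' − x̄ = [-40/11, -120/11] = K·y
y = (KᵀK)⁻¹·Kᵀ·(x' − x̄) = [-30]
z = y + H·x̄ = [-30] + [27] = [-3]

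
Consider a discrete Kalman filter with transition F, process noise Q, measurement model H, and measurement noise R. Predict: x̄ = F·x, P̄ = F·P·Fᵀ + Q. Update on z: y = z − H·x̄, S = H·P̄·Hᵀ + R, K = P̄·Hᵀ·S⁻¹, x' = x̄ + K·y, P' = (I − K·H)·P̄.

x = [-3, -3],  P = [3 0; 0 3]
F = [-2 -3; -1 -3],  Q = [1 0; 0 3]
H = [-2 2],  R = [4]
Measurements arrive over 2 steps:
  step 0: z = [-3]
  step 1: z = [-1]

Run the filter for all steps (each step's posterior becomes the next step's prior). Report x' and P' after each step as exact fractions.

step 0: x̄ = F·x = [15, 12]
step 0: P̄ = F·P·Fᵀ + Q = [40 33; 33 33]
step 0: y = z − H·x̄ = [3]
step 0: S = H·P̄·Hᵀ + R = [32]
step 0: K = P̄·Hᵀ·S⁻¹ = [-7/16; 0]
step 0: x' = x̄ + K·y = [219/16, 12]
step 0: P' = (I − K·H)·P̄ = [271/8 33; 33 33]
step 1: x̄ = F·x = [-507/8, -795/16]
step 1: P̄ = F·P·Fᵀ + Q = [1659/2 2647/4; 2647/4 4255/8]
step 1: y = z − H·x̄ = [-227/8]
step 1: S = H·P̄·Hᵀ + R = [311/2]
step 1: K = P̄·Hᵀ·S⁻¹ = [-671/311; -1039/622]
step 1: x' = x̄ + K·y = [-670/311, -712/311]
step 1: P' = (I − K·H)·P̄ = [32854/311 31512/311; 31512/311 30473/311]

step 0: x' = [219/16, 12], P' = [271/8 33; 33 33]
step 1: x' = [-670/311, -712/311], P' = [32854/311 31512/311; 31512/311 30473/311]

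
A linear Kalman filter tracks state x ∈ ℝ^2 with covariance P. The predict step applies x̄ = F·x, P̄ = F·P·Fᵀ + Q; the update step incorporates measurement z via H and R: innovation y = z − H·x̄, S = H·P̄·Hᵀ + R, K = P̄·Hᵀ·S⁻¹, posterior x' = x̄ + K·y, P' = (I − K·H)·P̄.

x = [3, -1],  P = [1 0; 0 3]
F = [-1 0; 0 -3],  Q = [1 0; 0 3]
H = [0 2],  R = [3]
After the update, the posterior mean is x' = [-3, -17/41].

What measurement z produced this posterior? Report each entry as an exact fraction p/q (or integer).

z = [-1]

x̄ = F·x = [-3, 3]
P̄ = F·P·Fᵀ + Q = [2 0; 0 30]
S = H·P̄·Hᵀ + R = [123]
K = P̄·Hᵀ·S⁻¹ = [0; 20/41]
x' − x̄ = [0, -140/41] = K·y
y = (KᵀK)⁻¹·Kᵀ·(x' − x̄) = [-7]
z = y + H·x̄ = [-7] + [6] = [-1]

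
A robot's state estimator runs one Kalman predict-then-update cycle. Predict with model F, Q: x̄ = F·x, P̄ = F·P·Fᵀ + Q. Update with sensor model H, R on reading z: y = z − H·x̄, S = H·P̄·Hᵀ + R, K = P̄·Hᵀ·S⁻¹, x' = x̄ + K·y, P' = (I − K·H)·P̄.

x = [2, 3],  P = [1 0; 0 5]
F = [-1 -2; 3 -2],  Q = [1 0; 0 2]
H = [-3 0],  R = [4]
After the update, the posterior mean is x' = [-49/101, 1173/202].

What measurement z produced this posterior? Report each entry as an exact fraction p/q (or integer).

x̄ = F·x = [-8, 0]
P̄ = F·P·Fᵀ + Q = [22 17; 17 31]
S = H·P̄·Hᵀ + R = [202]
K = P̄·Hᵀ·S⁻¹ = [-33/101; -51/202]
x' − x̄ = [759/101, 1173/202] = K·y
y = (KᵀK)⁻¹·Kᵀ·(x' − x̄) = [-23]
z = y + H·x̄ = [-23] + [24] = [1]

z = [1]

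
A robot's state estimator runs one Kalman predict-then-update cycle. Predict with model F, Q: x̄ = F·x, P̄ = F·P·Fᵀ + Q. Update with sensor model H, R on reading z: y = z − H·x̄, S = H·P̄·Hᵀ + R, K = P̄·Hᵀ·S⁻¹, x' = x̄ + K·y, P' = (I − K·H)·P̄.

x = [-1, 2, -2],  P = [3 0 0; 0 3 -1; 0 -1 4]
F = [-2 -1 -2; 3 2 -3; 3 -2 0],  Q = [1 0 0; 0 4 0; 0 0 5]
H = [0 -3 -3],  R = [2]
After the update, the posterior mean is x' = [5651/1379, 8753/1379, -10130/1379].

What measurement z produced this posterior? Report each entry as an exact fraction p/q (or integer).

x̄ = F·x = [4, 7, -7]
P̄ = F·P·Fᵀ + Q = [28 1 -16; 1 91 9; -16 9 44]
S = H·P̄·Hᵀ + R = [1379]
K = P̄·Hᵀ·S⁻¹ = [45/1379; -300/1379; -159/1379]
x' − x̄ = [135/1379, -900/1379, -477/1379] = K·y
y = (KᵀK)⁻¹·Kᵀ·(x' − x̄) = [3]
z = y + H·x̄ = [3] + [0] = [3]

z = [3]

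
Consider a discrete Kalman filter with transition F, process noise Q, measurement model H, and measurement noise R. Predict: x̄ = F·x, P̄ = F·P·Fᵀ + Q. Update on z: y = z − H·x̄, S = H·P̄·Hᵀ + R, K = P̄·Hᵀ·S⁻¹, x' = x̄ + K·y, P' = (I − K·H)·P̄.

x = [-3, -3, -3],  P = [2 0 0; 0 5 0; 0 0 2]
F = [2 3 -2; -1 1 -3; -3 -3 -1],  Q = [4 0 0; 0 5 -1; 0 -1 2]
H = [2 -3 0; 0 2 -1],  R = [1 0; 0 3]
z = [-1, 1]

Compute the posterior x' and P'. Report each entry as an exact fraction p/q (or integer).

x̄ = F·x = [-9, 9, 21]
P̄ = F·P·Fᵀ + Q = [65 23 -53; 23 30 -4; -53 -4 67]
y = z − H·x̄ = [44, 4]
S = H·P̄·Hᵀ + R = [255 6; 6 206]
K = P̄·Hᵀ·S⁻¹ = [5986/26247 8293/17498; -4724/26247 2764/8749; -9457/26247 -6187/17498]
x' = x̄ + K·y = [76919/26247, 61535/26247, 97957/26247]
P' = (I − K·H)·P̄ = [218797/52494 70937/26247 209111/52494; 70937/26247 48866/26247 72856/26247; 209111/52494 72856/26247 347107/52494]

x' = [76919/26247, 61535/26247, 97957/26247]
P' = [218797/52494 70937/26247 209111/52494; 70937/26247 48866/26247 72856/26247; 209111/52494 72856/26247 347107/52494]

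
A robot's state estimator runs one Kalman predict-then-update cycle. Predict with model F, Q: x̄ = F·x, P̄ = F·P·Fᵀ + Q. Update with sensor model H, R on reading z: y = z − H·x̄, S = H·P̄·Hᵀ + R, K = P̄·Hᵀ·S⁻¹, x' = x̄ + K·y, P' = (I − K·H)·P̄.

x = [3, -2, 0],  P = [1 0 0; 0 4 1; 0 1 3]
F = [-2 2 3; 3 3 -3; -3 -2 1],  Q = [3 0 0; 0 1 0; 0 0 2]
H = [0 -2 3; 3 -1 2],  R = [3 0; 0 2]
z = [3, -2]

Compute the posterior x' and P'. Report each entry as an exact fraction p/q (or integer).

x̄ = F·x = [-10, 3, -5]
P̄ = F·P·Fᵀ + Q = [62 -6 -5; -6 55 -33; -5 -33 26]
y = z − H·x̄ = [24, 41]
S = H·P̄·Hᵀ + R = [853 488; 488 827]
K = P̄·Hᵀ·S⁻¹ = [-91297/467287 156710/467287; -105011/467287 -16575/467287; 84928/467287 -10562/467287]
x' = x̄ + K·y = [-438888/467287, -1797978/467287, -731205/467287]
P' = (I − K·H)·P̄ = [176683/467287 -102105/467287 -159367/467287; -102105/467287 1449561/467287 861363/467287; -159367/467287 861363/467287 659170/467287]

x' = [-438888/467287, -1797978/467287, -731205/467287]
P' = [176683/467287 -102105/467287 -159367/467287; -102105/467287 1449561/467287 861363/467287; -159367/467287 861363/467287 659170/467287]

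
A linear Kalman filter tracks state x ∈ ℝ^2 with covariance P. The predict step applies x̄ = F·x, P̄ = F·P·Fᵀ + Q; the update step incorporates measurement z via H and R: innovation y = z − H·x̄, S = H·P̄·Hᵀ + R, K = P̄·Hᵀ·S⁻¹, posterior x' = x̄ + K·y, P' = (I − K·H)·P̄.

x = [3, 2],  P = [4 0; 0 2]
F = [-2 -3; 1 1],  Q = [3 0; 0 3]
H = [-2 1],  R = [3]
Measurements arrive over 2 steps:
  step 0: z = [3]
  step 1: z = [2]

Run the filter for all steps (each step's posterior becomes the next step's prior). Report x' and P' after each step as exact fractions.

step 0: x̄ = F·x = [-12, 5]
step 0: P̄ = F·P·Fᵀ + Q = [37 -14; -14 9]
step 0: y = z − H·x̄ = [-26]
step 0: S = H·P̄·Hᵀ + R = [216]
step 0: K = P̄·Hᵀ·S⁻¹ = [-11/27; 37/216]
step 0: x' = x̄ + K·y = [-38/27, 59/108]
step 0: P' = (I − K·H)·P̄ = [31/27 29/27; 29/27 575/216]
step 1: x̄ = F·x = [127/108, -31/36]
step 1: P̄ = F·P·Fᵀ + Q = [9599/216 -1127/72; -1127/72 215/24]
step 1: y = z − H·x̄ = [563/108]
step 1: S = H·P̄·Hᵀ + R = [54503/216]
step 1: K = P̄·Hᵀ·S⁻¹ = [-22579/54503; 8697/54503]
step 1: x' = x̄ + K·y = [-53612/54503, -1596/54503]
step 1: P' = (I − K·H)·P̄ = [61866/54503 55995/54503; 55995/54503 138081/54503]

step 0: x' = [-38/27, 59/108], P' = [31/27 29/27; 29/27 575/216]
step 1: x' = [-53612/54503, -1596/54503], P' = [61866/54503 55995/54503; 55995/54503 138081/54503]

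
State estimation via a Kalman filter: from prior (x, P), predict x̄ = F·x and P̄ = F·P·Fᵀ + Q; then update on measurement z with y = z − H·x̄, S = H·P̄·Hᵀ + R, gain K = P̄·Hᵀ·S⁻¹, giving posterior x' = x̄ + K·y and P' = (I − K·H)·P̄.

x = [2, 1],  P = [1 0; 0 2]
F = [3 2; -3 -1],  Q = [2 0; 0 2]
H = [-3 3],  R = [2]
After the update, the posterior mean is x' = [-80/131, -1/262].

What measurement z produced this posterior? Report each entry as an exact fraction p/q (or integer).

x̄ = F·x = [8, -7]
P̄ = F·P·Fᵀ + Q = [19 -13; -13 13]
S = H·P̄·Hᵀ + R = [524]
K = P̄·Hᵀ·S⁻¹ = [-24/131; 39/262]
x' − x̄ = [-1128/131, 1833/262] = K·y
y = (KᵀK)⁻¹·Kᵀ·(x' − x̄) = [47]
z = y + H·x̄ = [47] + [-45] = [2]

z = [2]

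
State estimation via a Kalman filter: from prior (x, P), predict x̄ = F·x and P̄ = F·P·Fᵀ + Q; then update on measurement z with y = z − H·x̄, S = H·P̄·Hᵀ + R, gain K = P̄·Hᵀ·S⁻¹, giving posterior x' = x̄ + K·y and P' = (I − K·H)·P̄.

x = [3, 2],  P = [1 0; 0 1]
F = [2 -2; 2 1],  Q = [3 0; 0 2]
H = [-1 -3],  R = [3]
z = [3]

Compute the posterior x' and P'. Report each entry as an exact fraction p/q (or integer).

x' = [-315/89, 45/89]
P' = [690/89 -213/89; -213/89 94/89]

x̄ = F·x = [2, 8]
P̄ = F·P·Fᵀ + Q = [11 2; 2 7]
y = z − H·x̄ = [29]
S = H·P̄·Hᵀ + R = [89]
K = P̄·Hᵀ·S⁻¹ = [-17/89; -23/89]
x' = x̄ + K·y = [-315/89, 45/89]
P' = (I − K·H)·P̄ = [690/89 -213/89; -213/89 94/89]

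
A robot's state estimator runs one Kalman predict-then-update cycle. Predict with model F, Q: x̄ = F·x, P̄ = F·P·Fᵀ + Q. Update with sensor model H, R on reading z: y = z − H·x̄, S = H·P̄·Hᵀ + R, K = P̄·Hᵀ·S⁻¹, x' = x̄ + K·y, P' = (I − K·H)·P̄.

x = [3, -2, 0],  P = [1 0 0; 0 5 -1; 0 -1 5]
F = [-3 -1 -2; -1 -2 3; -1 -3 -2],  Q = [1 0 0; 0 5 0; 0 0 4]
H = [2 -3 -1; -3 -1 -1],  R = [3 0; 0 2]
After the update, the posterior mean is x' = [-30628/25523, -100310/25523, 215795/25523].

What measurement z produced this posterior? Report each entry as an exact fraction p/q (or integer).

z = [1, -1]

x̄ = F·x = [-7, 1, 3]
P̄ = F·P·Fᵀ + Q = [31 -18 30; -18 83 6; 30 6 58]
S = H·P̄·Hᵀ + R = [1064 49; 49 506]
K = P̄·Hᵀ·S⁻¹ = [48661/535983 -16562/76569; -145531/535983 -3283/76569; -550/535983 -23296/76569]
x' − x̄ = [148033/25523, -125833/25523, 139226/25523] = K·y
y = (KᵀK)⁻¹·Kᵀ·(x' − x̄) = [21, -18]
z = y + H·x̄ = [21, -18] + [-20, 17] = [1, -1]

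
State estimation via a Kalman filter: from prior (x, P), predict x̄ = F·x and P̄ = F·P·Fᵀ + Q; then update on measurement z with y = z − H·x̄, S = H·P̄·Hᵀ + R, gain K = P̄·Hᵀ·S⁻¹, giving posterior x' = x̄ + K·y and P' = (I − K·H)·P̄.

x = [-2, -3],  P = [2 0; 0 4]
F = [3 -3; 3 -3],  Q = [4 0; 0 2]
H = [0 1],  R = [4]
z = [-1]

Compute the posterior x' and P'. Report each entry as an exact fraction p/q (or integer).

x' = [-3/5, -11/15]
P' = [47/5 18/5; 18/5 56/15]

x̄ = F·x = [3, 3]
P̄ = F·P·Fᵀ + Q = [58 54; 54 56]
y = z − H·x̄ = [-4]
S = H·P̄·Hᵀ + R = [60]
K = P̄·Hᵀ·S⁻¹ = [9/10; 14/15]
x' = x̄ + K·y = [-3/5, -11/15]
P' = (I − K·H)·P̄ = [47/5 18/5; 18/5 56/15]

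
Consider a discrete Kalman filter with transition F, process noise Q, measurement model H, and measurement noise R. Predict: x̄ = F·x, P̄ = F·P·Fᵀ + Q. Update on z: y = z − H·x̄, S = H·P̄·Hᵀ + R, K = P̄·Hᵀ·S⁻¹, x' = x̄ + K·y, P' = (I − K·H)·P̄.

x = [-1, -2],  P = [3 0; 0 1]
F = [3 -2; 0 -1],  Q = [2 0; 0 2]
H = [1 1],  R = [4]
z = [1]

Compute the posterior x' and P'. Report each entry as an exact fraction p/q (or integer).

x' = [-13/22, 39/22]
P' = [227/44 -87/44; -87/44 107/44]

x̄ = F·x = [1, 2]
P̄ = F·P·Fᵀ + Q = [33 2; 2 3]
y = z − H·x̄ = [-2]
S = H·P̄·Hᵀ + R = [44]
K = P̄·Hᵀ·S⁻¹ = [35/44; 5/44]
x' = x̄ + K·y = [-13/22, 39/22]
P' = (I − K·H)·P̄ = [227/44 -87/44; -87/44 107/44]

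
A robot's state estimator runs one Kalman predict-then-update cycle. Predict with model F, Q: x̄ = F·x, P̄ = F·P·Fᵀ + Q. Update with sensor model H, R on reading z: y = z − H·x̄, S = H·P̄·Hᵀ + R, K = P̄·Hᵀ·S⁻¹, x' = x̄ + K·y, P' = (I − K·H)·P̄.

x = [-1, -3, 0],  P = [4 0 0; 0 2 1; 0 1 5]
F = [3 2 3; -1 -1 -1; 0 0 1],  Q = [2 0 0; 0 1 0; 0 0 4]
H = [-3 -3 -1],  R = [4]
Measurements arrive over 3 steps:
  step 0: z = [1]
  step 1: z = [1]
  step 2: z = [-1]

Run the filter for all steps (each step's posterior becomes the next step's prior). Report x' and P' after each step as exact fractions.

step 0: x' = [-326/121, 232/121, 147/121], P' = [582/121 -432/121 -232/121; -432/121 398/121 30/121; -232/121 30/121 648/121]
step 1: x' = [-7253/26741, -13763/26741, 2759/2057], P' = [74240/26741 -57524/26741 -852/2057; -57524/26741 64276/26741 -2252/2057; -852/2057 -2252/2057 10456/2057]
step 2: x' = [1784402/6616691, -778564/6616691, 4157261/6616691], P' = [18162834/6616691 -13679182/6616691 -3756580/6616691; -13679182/6616691 14565914/6616691 -4880504/6616691; -3756580/6616691 -4880504/6616691 29527956/6616691]

step 0: x̄ = F·x = [-9, 4, 0]
step 0: P̄ = F·P·Fᵀ + Q = [103 -36 17; -36 14 -6; 17 -6 9]
step 0: y = z − H·x̄ = [-14]
step 0: S = H·P̄·Hᵀ + R = [484]
step 0: K = P̄·Hᵀ·S⁻¹ = [-109/242; 18/121; -21/242]
step 0: x' = x̄ + K·y = [-326/121, 232/121, 147/121]
step 0: P' = (I − K·H)·P̄ = [582/121 -432/121 -232/121; -432/121 398/121 30/121; -232/121 30/121 648/121]
step 1: x̄ = F·x = [-73/121, -53/121, 147/121]
step 1: P̄ = F·P·Fᵀ + Q = [3904/121 -1084/121 1308/121; -1084/121 481/121 -446/121; 1308/121 -446/121 1132/121]
step 1: y = z − H·x̄ = [-10/11]
step 1: S = H·P̄·Hᵀ + R = [221]
step 1: K = P̄·Hᵀ·S⁻¹ = [-888/2431; 205/2431; -26/187]
step 1: x' = x̄ + K·y = [-7253/26741, -13763/26741, 2759/2057]
step 1: P' = (I − K·H)·P̄ = [74240/26741 -57524/26741 -852/2057; -57524/26741 64276/26741 -2252/2057; -852/2057 -2252/2057 10456/2057]
step 2: x̄ = F·x = [58316/26741, -14851/26741, 2759/2057]
step 2: P̄ = F·P·Fᵀ + Q = [961130/26741 -258600/26741 24308/2057; -258600/26741 105433/26741 -7352/2057; 24308/2057 -7352/2057 18684/2057]
step 2: y = z − H·x̄ = [139521/26741]
step 2: S = H·P̄·Hᵀ + R = [6616691/26741]
step 2: K = P̄·Hᵀ·S⁻¹ = [-2423594/6616691; 555077/6616691; -904176/6616691]
step 2: x' = x̄ + K·y = [1784402/6616691, -778564/6616691, 4157261/6616691]
step 2: P' = (I − K·H)·P̄ = [18162834/6616691 -13679182/6616691 -3756580/6616691; -13679182/6616691 14565914/6616691 -4880504/6616691; -3756580/6616691 -4880504/6616691 29527956/6616691]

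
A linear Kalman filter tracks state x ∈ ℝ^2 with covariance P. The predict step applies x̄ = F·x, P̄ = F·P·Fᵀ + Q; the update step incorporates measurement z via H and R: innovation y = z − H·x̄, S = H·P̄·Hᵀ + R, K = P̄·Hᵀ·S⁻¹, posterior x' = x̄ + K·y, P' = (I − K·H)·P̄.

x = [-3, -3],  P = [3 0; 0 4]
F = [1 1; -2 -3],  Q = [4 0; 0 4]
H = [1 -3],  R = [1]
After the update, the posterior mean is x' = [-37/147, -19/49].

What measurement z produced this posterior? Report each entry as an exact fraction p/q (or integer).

x̄ = F·x = [-6, 15]
P̄ = F·P·Fᵀ + Q = [11 -18; -18 52]
S = H·P̄·Hᵀ + R = [588]
K = P̄·Hᵀ·S⁻¹ = [65/588; -29/98]
x' − x̄ = [845/147, -754/49] = K·y
y = (KᵀK)⁻¹·Kᵀ·(x' − x̄) = [52]
z = y + H·x̄ = [52] + [-51] = [1]

z = [1]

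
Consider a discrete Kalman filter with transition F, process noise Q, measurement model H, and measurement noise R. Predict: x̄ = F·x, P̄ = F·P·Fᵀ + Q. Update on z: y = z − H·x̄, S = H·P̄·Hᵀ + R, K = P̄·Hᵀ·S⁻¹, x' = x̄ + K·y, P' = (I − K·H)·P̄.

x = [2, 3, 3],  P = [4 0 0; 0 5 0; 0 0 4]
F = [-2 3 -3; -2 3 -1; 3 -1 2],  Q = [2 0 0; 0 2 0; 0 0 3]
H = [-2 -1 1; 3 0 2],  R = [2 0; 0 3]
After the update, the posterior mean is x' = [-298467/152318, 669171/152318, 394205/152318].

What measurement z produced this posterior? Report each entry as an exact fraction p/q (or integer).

z = [2, -1]

x̄ = F·x = [-4, 2, 9]
P̄ = F·P·Fᵀ + Q = [99 73 -63; 73 67 -47; -63 -47 60]
S = H·P̄·Hᵀ + R = [1163 -536; -536 378]
K = P̄·Hᵀ·S⁻¹ = [-17298/76159 19849/152318; -15640/76159 6015/152318; 25545/76159 44641/152318]
x' − x̄ = [310805/152318, 364535/152318, -976657/152318] = K·y
y = (KᵀK)⁻¹·Kᵀ·(x' − x̄) = [-13, -7]
z = y + H·x̄ = [-13, -7] + [15, 6] = [2, -1]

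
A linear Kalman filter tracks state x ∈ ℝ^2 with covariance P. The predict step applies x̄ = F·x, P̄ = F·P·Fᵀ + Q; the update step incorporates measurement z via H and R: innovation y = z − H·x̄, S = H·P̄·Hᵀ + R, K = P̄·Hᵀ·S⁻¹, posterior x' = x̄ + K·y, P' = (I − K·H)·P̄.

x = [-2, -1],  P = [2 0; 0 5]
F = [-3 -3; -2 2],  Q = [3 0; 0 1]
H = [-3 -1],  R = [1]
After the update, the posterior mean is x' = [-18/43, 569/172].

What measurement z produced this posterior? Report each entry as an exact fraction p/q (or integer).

z = [-2]

x̄ = F·x = [9, 2]
P̄ = F·P·Fᵀ + Q = [66 -18; -18 29]
S = H·P̄·Hᵀ + R = [516]
K = P̄·Hᵀ·S⁻¹ = [-15/43; 25/516]
x' − x̄ = [-405/43, 225/172] = K·y
y = (KᵀK)⁻¹·Kᵀ·(x' − x̄) = [27]
z = y + H·x̄ = [27] + [-29] = [-2]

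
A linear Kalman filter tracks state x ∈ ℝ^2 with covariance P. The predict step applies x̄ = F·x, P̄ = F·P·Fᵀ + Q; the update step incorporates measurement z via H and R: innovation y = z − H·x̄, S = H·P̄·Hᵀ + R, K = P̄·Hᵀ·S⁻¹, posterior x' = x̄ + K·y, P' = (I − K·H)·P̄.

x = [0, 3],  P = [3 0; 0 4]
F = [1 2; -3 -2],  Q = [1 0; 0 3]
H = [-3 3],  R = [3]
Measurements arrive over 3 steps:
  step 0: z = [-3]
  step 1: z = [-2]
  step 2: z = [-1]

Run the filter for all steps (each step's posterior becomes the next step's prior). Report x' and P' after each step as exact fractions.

step 0: x̄ = F·x = [6, -6]
step 0: P̄ = F·P·Fᵀ + Q = [20 -25; -25 46]
step 0: y = z − H·x̄ = [33]
step 0: S = H·P̄·Hᵀ + R = [1047]
step 0: K = P̄·Hᵀ·S⁻¹ = [-45/349; 71/349]
step 0: x' = x̄ + K·y = [609/349, 249/349]
step 0: P' = (I − K·H)·P̄ = [905/349 860/349; 860/349 931/349]
step 1: x̄ = F·x = [1107/349, -2325/349]
step 1: P̄ = F·P·Fᵀ + Q = [8418/349 -13319/349; -13319/349 23236/349]
step 1: y = z − H·x̄ = [9598/349]
step 1: S = H·P̄·Hᵀ + R = [525675/349]
step 1: K = P̄·Hᵀ·S⁻¹ = [-21737/175225; 7311/35045]
step 1: x' = x̄ + K·y = [-41999/175225, -32403/35045]
step 1: P' = (I − K·H)·P̄ = [164907/175225 28634/35045; 28634/35045 7189/7009]
step 2: x̄ = F·x = [-366029/175225, 450027/175225]
step 2: P̄ = F·P·Fᵀ + Q = [1631712/175225 -2358981/175225; -2358981/175225 4446778/175225]
step 2: y = z − H·x̄ = [-2623393/175225]
step 2: S = H·P̄·Hᵀ + R = [97693743/175225]
step 2: K = P̄·Hᵀ·S⁻¹ = [-570099/4652083; 6805759/32564581]
step 2: x' = x̄ + K·y = [-1182500/4652083, -18257896/32564581]
step 2: P' = (I − K·H)·P̄ = [4369179/4652083 3799080/4652083; 3799080/4652083 33399319/32564581]

step 0: x' = [609/349, 249/349], P' = [905/349 860/349; 860/349 931/349]
step 1: x' = [-41999/175225, -32403/35045], P' = [164907/175225 28634/35045; 28634/35045 7189/7009]
step 2: x' = [-1182500/4652083, -18257896/32564581], P' = [4369179/4652083 3799080/4652083; 3799080/4652083 33399319/32564581]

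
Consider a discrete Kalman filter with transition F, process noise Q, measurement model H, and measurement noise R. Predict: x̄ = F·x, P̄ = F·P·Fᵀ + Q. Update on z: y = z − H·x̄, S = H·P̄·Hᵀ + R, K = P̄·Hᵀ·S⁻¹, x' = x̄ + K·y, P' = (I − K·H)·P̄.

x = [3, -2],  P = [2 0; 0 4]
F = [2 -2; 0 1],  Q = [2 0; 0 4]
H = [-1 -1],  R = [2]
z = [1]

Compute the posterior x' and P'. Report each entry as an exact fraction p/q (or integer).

x̄ = F·x = [10, -2]
P̄ = F·P·Fᵀ + Q = [26 -8; -8 8]
y = z − H·x̄ = [9]
S = H·P̄·Hᵀ + R = [20]
K = P̄·Hᵀ·S⁻¹ = [-9/10; 0]
x' = x̄ + K·y = [19/10, -2]
P' = (I − K·H)·P̄ = [49/5 -8; -8 8]

x' = [19/10, -2]
P' = [49/5 -8; -8 8]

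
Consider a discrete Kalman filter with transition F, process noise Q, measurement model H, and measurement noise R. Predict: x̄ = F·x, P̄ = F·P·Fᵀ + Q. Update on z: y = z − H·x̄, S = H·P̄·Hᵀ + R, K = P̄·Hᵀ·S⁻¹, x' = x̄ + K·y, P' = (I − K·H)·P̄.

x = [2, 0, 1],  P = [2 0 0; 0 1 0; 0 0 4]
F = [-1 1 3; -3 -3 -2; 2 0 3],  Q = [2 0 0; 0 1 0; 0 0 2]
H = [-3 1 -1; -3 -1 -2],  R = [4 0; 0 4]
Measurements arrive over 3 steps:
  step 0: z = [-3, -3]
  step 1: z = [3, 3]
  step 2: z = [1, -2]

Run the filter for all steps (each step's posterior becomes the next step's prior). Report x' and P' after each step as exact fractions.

step 0: x' = [-24394/30407, -5167/2339, 109790/30407], P' = [69189/30407 5605/2339 -129034/30407; 5605/2339 10629/2339 -11542/2339; -129034/30407 -11542/2339 266332/30407]
step 1: x' = [-3749537507/2038841973, -1928209702/2038841973, 1178748376/679613991], P' = [1588483318/2038841973 1008464414/2038841973 -825479180/679613991; 1008464414/2038841973 4616679442/2038841973 -728454520/679613991; -825479180/679613991 -728454520/679613991 595278800/226537997]
step 2: x' = [1400244066579/1184583576163, 244650291541/91121813551, -2346488202049/1184583576163], P' = [34100387427622/43829592318031 1649979025206/3371507101387 -53187583101140/43829592318031; 1649979025206/3371507101387 7584975027810/3371507101387 -3603776985888/3371507101387; -53187583101140/43829592318031 -3603776985888/3371507101387 115105853271296/43829592318031]

step 0: x̄ = F·x = [1, -8, 7]
step 0: P̄ = F·P·Fᵀ + Q = [41 -21 32; -21 44 -36; 32 -36 46]
step 0: y = z − H·x̄ = [15, 6]
step 0: S = H·P̄·Hᵀ + R = [853 741; 741 715]
step 0: K = P̄·Hᵀ·S⁻¹ = [-109/2339 -5591/30407; 1339/2339 -1090/2339; -563/2339 1121/30407]
step 0: x' = x̄ + K·y = [-24394/30407, -5167/2339, 109790/30407]
step 0: P' = (I − K·H)·P̄ = [69189/30407 5605/2339 -129034/30407; 5605/2339 10629/2339 -11542/2339; -129034/30407 -11542/2339 266332/30407]
step 1: x̄ = F·x = [286593/30407, 55115/30407, 280582/30407]
step 1: P̄ = F·P·Fᵀ + Q = [2393366/30407 748788/30407 1567100/30407; 748788/30407 924639/30407 577540/30407; 1567100/30407 577540/30407 1186150/30407]
step 1: y = z − H·x̄ = [1176467/30407, 1567279/30407]
step 1: S = H·P̄·Hᵀ + R = [27527503/30407 36514315/30407; 36514315/30407 52939249/30407]
step 1: K = P̄·Hᵀ·S⁻¹ = [-320137000/2038841973 -205259822/2038841973; 944162440/2038841973 -817836391/2038841973; -9463345/679613991 -91695185/679613991]
step 1: x' = x̄ + K·y = [-3749537507/2038841973, -1928209702/2038841973, 1178748376/679613991]
step 1: P' = (I − K·H)·P̄ = [1588483318/2038841973 1008464414/2038841973 -825479180/679613991; 1008464414/2038841973 4616679442/2038841973 -728454520/679613991; -825479180/679613991 -728454520/679613991 595278800/226537997]
step 2: x̄ = F·x = [12430063189/2038841973, 3320250457/679613991, 3109660370/2038841973]
step 2: P̄ = F·P·Fᵀ + Q = [58229944558/2038841973 48139456/679613991 33072141692/2038841973; 48139456/679613991 4614009985/226537997 1378406156/679613991; 33072141692/2038841973 1378406156/679613991 28931949538/2038841973]
step 2: y = z − H·x̄ = [32477940539/2038841973, 49392577732/2038841973]
step 2: S = H·P̄·Hᵀ + R = [791978811325/2038841973 833921366993/2038841973; 833921366993/2038841973 1103751841315/2038841973]
step 2: K = P̄·Hᵀ·S⁻¹ = [-6915962963512/43829592318031 -334148527082/3371507101387; 1559703734520/3371507101387 -1331839532913/3371507101387; -598051196105/43829592318031 -457689546589/3371507101387]
step 2: x' = x̄ + K·y = [1400244066579/1184583576163, 244650291541/91121813551, -2346488202049/1184583576163]
step 2: P' = (I − K·H)·P̄ = [34100387427622/43829592318031 1649979025206/3371507101387 -53187583101140/43829592318031; 1649979025206/3371507101387 7584975027810/3371507101387 -3603776985888/3371507101387; -53187583101140/43829592318031 -3603776985888/3371507101387 115105853271296/43829592318031]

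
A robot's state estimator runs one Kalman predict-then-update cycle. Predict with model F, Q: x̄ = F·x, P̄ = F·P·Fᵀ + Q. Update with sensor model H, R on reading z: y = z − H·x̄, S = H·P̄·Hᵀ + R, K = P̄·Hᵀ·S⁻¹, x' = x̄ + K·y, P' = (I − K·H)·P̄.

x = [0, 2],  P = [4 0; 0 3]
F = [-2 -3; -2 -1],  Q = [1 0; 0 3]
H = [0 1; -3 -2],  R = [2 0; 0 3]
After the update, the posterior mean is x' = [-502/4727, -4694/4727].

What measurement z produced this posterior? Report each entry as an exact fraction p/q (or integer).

x̄ = F·x = [-6, -2]
P̄ = F·P·Fᵀ + Q = [44 25; 25 22]
S = H·P̄·Hᵀ + R = [24 -119; -119 787]
K = P̄·Hᵀ·S⁻¹ = [-1983/4727 -1393/4727; 3153/4727 -238/4727]
x' − x̄ = [27860/4727, 4760/4727] = K·y
y = (KᵀK)⁻¹·Kᵀ·(x' − x̄) = [0, -20]
z = y + H·x̄ = [0, -20] + [-2, 22] = [-2, 2]

z = [-2, 2]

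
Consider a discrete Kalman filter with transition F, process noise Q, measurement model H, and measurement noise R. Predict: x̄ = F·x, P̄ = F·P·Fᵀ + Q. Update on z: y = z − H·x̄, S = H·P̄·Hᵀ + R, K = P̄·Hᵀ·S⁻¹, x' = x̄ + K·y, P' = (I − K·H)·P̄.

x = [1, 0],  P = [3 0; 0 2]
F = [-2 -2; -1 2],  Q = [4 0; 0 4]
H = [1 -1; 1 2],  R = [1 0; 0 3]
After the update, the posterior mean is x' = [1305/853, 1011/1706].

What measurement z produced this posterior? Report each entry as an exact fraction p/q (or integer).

z = [1, 3]

x̄ = F·x = [-2, -1]
P̄ = F·P·Fᵀ + Q = [24 -2; -2 15]
S = H·P̄·Hᵀ + R = [44 -8; -8 79]
K = P̄·Hᵀ·S⁻¹ = [1107/1706 272/853; -1119/3412 274/853]
x' − x̄ = [3011/853, 2717/1706] = K·y
y = (KᵀK)⁻¹·Kᵀ·(x' − x̄) = [2, 7]
z = y + H·x̄ = [2, 7] + [-1, -4] = [1, 3]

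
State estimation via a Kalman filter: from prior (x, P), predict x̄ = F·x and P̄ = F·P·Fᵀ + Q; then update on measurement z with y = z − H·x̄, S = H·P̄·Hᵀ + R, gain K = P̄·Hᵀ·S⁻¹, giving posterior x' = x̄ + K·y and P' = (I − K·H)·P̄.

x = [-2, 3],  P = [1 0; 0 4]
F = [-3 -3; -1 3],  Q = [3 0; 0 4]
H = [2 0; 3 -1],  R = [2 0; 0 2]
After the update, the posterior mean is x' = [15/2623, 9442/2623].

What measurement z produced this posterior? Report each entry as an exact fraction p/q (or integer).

z = [-1, -3]

x̄ = F·x = [-3, 11]
P̄ = F·P·Fᵀ + Q = [48 -33; -33 41]
S = H·P̄·Hᵀ + R = [194 354; 354 673]
K = P̄·Hᵀ·S⁻¹ = [975/2623 177/2623; 2571/2623 -1898/2623]
x' − x̄ = [7884/2623, -19411/2623] = K·y
y = (KᵀK)⁻¹·Kᵀ·(x' − x̄) = [5, 17]
z = y + H·x̄ = [5, 17] + [-6, -20] = [-1, -3]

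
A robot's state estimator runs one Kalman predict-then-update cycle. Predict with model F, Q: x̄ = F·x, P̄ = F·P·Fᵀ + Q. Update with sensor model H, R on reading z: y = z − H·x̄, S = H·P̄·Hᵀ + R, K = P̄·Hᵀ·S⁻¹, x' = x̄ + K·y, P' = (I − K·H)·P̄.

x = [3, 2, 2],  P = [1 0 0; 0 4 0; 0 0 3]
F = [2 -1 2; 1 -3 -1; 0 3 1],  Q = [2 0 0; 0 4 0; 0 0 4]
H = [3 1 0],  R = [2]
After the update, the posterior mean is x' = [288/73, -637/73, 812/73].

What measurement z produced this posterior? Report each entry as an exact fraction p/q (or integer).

x̄ = F·x = [8, -5, 8]
P̄ = F·P·Fᵀ + Q = [22 8 -6; 8 44 -39; -6 -39 43]
S = H·P̄·Hᵀ + R = [292]
K = P̄·Hᵀ·S⁻¹ = [37/146; 17/73; -57/292]
x' − x̄ = [-296/73, -272/73, 228/73] = K·y
y = (KᵀK)⁻¹·Kᵀ·(x' − x̄) = [-16]
z = y + H·x̄ = [-16] + [19] = [3]

z = [3]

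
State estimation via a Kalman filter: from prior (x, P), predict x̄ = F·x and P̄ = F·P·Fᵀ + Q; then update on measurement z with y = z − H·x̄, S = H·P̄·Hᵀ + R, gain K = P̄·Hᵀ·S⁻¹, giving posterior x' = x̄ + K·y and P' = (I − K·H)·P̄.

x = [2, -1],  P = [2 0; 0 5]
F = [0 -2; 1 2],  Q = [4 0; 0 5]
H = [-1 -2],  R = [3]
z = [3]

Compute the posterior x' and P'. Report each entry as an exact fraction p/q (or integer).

x' = [38/11, -34/11]
P' = [1064/55 -556/55; -556/55 329/55]

x̄ = F·x = [2, 0]
P̄ = F·P·Fᵀ + Q = [24 -20; -20 27]
y = z − H·x̄ = [5]
S = H·P̄·Hᵀ + R = [55]
K = P̄·Hᵀ·S⁻¹ = [16/55; -34/55]
x' = x̄ + K·y = [38/11, -34/11]
P' = (I − K·H)·P̄ = [1064/55 -556/55; -556/55 329/55]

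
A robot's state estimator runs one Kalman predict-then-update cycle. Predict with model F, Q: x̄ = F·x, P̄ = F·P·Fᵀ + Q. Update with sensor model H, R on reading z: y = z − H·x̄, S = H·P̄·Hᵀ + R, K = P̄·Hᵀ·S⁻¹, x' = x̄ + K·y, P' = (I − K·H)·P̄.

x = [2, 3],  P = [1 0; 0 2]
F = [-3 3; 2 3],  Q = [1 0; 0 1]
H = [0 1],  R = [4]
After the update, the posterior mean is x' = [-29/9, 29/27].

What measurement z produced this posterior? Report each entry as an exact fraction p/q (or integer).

x̄ = F·x = [3, 13]
P̄ = F·P·Fᵀ + Q = [28 12; 12 23]
S = H·P̄·Hᵀ + R = [27]
K = P̄·Hᵀ·S⁻¹ = [4/9; 23/27]
x' − x̄ = [-56/9, -322/27] = K·y
y = (KᵀK)⁻¹·Kᵀ·(x' − x̄) = [-14]
z = y + H·x̄ = [-14] + [13] = [-1]

z = [-1]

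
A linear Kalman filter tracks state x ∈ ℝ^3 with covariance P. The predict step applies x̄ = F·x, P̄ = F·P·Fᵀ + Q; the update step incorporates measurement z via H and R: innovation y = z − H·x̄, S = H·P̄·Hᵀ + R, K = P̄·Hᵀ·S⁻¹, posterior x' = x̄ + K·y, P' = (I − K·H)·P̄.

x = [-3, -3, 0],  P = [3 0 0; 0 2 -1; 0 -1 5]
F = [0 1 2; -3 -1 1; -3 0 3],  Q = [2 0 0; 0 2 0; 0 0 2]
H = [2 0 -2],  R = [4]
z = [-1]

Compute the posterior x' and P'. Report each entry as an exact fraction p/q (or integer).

x' = [-407/82, 78/41, -343/82]
P' = [771/41 117/41 778/41; 117/41 262/41 153/41; 778/41 153/41 825/41]

x̄ = F·x = [-3, 12, 9]
P̄ = F·P·Fᵀ + Q = [20 9 27; 9 38 45; 27 45 74]
y = z − H·x̄ = [23]
S = H·P̄·Hᵀ + R = [164]
K = P̄·Hᵀ·S⁻¹ = [-7/82; -18/41; -47/82]
x' = x̄ + K·y = [-407/82, 78/41, -343/82]
P' = (I − K·H)·P̄ = [771/41 117/41 778/41; 117/41 262/41 153/41; 778/41 153/41 825/41]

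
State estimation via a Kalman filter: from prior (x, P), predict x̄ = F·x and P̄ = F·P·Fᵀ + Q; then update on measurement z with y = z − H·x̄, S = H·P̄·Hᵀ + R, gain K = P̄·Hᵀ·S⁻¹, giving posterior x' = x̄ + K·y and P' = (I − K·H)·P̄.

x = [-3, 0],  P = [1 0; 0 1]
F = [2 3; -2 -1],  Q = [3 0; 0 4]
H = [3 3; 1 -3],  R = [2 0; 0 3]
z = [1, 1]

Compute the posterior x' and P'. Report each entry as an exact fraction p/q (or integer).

x' = [5285/14261, -476/14261]
P' = [4371/14261 -2037/14261; -2037/14261 2809/14261]

x̄ = F·x = [-6, 6]
P̄ = F·P·Fᵀ + Q = [16 -7; -7 9]
y = z − H·x̄ = [1, 25]
S = H·P̄·Hᵀ + R = [101 9; 9 142]
K = P̄·Hᵀ·S⁻¹ = [3501/14261 3494/14261; 1158/14261 -3488/14261]
x' = x̄ + K·y = [5285/14261, -476/14261]
P' = (I − K·H)·P̄ = [4371/14261 -2037/14261; -2037/14261 2809/14261]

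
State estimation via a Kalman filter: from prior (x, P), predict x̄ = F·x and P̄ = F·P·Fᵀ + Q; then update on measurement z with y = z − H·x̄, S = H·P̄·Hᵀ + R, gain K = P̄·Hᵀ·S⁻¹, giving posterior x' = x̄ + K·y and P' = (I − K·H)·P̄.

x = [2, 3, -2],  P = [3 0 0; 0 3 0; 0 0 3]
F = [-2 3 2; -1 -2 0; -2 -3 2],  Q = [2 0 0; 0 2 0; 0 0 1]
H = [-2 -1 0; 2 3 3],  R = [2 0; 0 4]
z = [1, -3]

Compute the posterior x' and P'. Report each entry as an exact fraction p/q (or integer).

x' = [-77899/150446, 12701/75223, -69761/75223]
P' = [204719/150446 -115834/75223 41187/75223; -115834/75223 202166/75223 -111834/75223; 41187/75223 -111834/75223 108808/75223]

x̄ = F·x = [1, -8, -17]
P̄ = F·P·Fᵀ + Q = [53 -12 -3; -12 17 24; -3 24 52]
y = z − H·x̄ = [-5, 70]
S = H·P̄·Hᵀ + R = [183 -221; -221 1089]
K = P̄·Hᵀ·S⁻¹ = [-88885/150446 -9611/150446; 14751/75223 9832/75223; 14730/75223 18324/75223]
x' = x̄ + K·y = [-77899/150446, 12701/75223, -69761/75223]
P' = (I − K·H)·P̄ = [204719/150446 -115834/75223 41187/75223; -115834/75223 202166/75223 -111834/75223; 41187/75223 -111834/75223 108808/75223]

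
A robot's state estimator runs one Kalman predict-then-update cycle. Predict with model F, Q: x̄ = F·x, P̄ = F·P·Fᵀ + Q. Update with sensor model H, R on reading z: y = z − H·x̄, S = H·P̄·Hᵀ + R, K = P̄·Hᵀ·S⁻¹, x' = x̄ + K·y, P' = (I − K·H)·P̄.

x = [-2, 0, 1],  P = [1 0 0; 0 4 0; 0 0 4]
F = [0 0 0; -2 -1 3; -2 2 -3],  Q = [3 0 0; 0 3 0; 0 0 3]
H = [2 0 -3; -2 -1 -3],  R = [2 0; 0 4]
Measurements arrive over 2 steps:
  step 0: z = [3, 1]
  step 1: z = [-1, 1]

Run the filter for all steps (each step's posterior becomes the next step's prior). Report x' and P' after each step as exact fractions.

step 0: x̄ = F·x = [0, 7, 1]
step 0: P̄ = F·P·Fᵀ + Q = [3 0 0; 0 47 -40; 0 -40 59]
step 0: y = z − H·x̄ = [6, 11]
step 0: S = H·P̄·Hᵀ + R = [545 399; 399 354]
step 0: K = P̄·Hᵀ·S⁻¹ = [1506/11243 -1888/11243; 4451/11243 -8095/33729; -2665/11243 -4042/33729]
step 0: x' = x̄ + K·y = [-11732/11243, 227176/33729, -58703/33729]
step 0: P' = (I − K·H)·P̄ = [13365/11243 -42896/11243 7906/11243; -42896/11243 573838/33729 -94694/33729; 7906/11243 -94694/33729 21142/33729]
step 1: x̄ = F·x = [0, -332893/33729, 700853/33729]
step 1: P̄ = F·P·Fᵀ + Q = [3 0 0; 0 794479/33729 -1772444/33729; 0 -1772444/33729 5197645/33729]
step 1: y = z − H·x̄ = [689610/11243, 1803395/33729]
step 1: S = H·P̄·Hᵀ + R = [15750337/11243 13685575/11243; 13685575/11243 37478284/33729]
step 1: K = P̄·Hᵀ·S⁻¹ = [471210054/2526969131 -529846416/2526969131; 402945447/2526969131 -136465973/2526969131; -503197485/2526969131 -380602094/2526969131]
step 1: x' = x̄ + K·y = [573130500/2526969131, -7521324652/2526969131, 1293484247/2526969131]
step 1: P' = (I − K·H)·P̄ = [1574568573/2526969131 -3236468520/2526969131 735572346/2526969131; -3236468520/2526969131 14297628866/2526969131 -2426275978/2526969131; 735572346/2526969131 -2426275978/2526969131 825846554/2526969131]

step 0: x' = [-11732/11243, 227176/33729, -58703/33729], P' = [13365/11243 -42896/11243 7906/11243; -42896/11243 573838/33729 -94694/33729; 7906/11243 -94694/33729 21142/33729]
step 1: x' = [573130500/2526969131, -7521324652/2526969131, 1293484247/2526969131], P' = [1574568573/2526969131 -3236468520/2526969131 735572346/2526969131; -3236468520/2526969131 14297628866/2526969131 -2426275978/2526969131; 735572346/2526969131 -2426275978/2526969131 825846554/2526969131]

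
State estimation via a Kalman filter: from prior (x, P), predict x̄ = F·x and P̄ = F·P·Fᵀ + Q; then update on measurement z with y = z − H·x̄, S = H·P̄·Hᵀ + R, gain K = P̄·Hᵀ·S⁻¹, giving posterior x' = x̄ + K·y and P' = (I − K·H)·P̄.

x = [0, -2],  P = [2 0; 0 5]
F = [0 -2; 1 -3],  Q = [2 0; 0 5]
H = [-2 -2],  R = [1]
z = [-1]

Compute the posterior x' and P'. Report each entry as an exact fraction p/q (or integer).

x̄ = F·x = [4, 6]
P̄ = F·P·Fᵀ + Q = [22 30; 30 52]
y = z − H·x̄ = [19]
S = H·P̄·Hᵀ + R = [537]
K = P̄·Hᵀ·S⁻¹ = [-104/537; -164/537]
x' = x̄ + K·y = [172/537, 106/537]
P' = (I − K·H)·P̄ = [998/537 -946/537; -946/537 1028/537]

x' = [172/537, 106/537]
P' = [998/537 -946/537; -946/537 1028/537]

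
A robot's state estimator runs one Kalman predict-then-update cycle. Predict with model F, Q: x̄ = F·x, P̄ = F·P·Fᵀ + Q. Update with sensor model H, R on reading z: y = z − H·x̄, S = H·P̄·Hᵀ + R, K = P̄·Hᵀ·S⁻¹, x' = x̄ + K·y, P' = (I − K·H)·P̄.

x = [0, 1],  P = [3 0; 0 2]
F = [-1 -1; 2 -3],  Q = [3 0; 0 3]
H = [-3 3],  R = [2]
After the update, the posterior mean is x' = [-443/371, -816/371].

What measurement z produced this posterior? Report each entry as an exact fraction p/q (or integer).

z = [-3]

x̄ = F·x = [-1, -3]
P̄ = F·P·Fᵀ + Q = [8 0; 0 33]
S = H·P̄·Hᵀ + R = [371]
K = P̄·Hᵀ·S⁻¹ = [-24/371; 99/371]
x' − x̄ = [-72/371, 297/371] = K·y
y = (KᵀK)⁻¹·Kᵀ·(x' − x̄) = [3]
z = y + H·x̄ = [3] + [-6] = [-3]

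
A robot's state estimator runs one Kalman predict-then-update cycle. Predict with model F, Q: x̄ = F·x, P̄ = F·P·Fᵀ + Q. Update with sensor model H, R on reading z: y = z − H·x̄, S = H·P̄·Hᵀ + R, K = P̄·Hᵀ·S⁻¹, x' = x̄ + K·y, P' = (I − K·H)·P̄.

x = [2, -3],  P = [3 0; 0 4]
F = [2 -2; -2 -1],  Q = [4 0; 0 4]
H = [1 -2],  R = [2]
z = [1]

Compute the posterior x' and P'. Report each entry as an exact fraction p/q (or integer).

x' = [86/13, 177/65]
P' = [256/13 124/13; 124/13 332/65]

x̄ = F·x = [10, -1]
P̄ = F·P·Fᵀ + Q = [32 -4; -4 20]
y = z − H·x̄ = [-11]
S = H·P̄·Hᵀ + R = [130]
K = P̄·Hᵀ·S⁻¹ = [4/13; -22/65]
x' = x̄ + K·y = [86/13, 177/65]
P' = (I − K·H)·P̄ = [256/13 124/13; 124/13 332/65]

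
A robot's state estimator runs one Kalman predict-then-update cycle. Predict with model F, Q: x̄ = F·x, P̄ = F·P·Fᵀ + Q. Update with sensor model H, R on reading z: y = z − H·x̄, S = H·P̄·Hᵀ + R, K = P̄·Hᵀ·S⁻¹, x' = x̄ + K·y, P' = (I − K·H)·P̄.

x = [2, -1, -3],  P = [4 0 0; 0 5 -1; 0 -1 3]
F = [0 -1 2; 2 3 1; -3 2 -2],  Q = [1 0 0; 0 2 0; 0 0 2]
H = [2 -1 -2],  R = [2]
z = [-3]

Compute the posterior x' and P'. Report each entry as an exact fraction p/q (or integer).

x̄ = F·x = [-5, -2, -2]
P̄ = F·P·Fᵀ + Q = [22 -14 -28; -14 60 4; -28 4 78]
y = z − H·x̄ = [1]
S = H·P̄·Hᵀ + R = [758]
K = P̄·Hᵀ·S⁻¹ = [57/379; -48/379; -108/379]
x' = x̄ + K·y = [-1838/379, -806/379, -866/379]
P' = (I − K·H)·P̄ = [1840/379 166/379 1700/379; 166/379 18132/379 -8852/379; 1700/379 -8852/379 6234/379]

x' = [-1838/379, -806/379, -866/379]
P' = [1840/379 166/379 1700/379; 166/379 18132/379 -8852/379; 1700/379 -8852/379 6234/379]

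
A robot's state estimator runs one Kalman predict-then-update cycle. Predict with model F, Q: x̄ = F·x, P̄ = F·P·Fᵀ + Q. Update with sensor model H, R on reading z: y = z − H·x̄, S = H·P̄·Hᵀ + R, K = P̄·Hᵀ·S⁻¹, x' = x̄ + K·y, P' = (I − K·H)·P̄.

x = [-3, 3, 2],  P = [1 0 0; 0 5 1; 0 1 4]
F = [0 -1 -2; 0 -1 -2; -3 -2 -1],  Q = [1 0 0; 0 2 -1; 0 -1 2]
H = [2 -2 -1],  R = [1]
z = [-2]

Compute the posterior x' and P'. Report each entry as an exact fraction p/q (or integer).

x̄ = F·x = [-7, -7, 1]
P̄ = F·P·Fᵀ + Q = [26 25 23; 25 27 22; 23 22 39]
y = z − H·x̄ = [-1]
S = H·P̄·Hᵀ + R = [48]
K = P̄·Hᵀ·S⁻¹ = [-7/16; -13/24; -37/48]
x' = x̄ + K·y = [-105/16, -155/24, 85/48]
P' = (I − K·H)·P̄ = [269/16 109/8 109/16; 109/8 155/12 47/24; 109/16 47/24 503/48]

x' = [-105/16, -155/24, 85/48]
P' = [269/16 109/8 109/16; 109/8 155/12 47/24; 109/16 47/24 503/48]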